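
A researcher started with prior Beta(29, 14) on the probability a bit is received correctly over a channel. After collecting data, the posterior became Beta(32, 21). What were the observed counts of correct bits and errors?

Beta is conjugate to the binomial likelihood: posterior = Beta(α+s, β+f).
Match parameters: s=32−29=3, f=21−14=7.

3 correct bits and 7 errors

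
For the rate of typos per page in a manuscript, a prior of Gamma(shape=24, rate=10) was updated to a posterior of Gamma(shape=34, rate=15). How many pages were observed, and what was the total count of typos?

n = 5 pages with total 10 typos

Gamma–Poisson conjugacy: posterior shape = α + Σxᵢ, posterior rate = β + n.
Matching: Σxᵢ = 34 − 24 = 10 and n = 15 − 10 = 5.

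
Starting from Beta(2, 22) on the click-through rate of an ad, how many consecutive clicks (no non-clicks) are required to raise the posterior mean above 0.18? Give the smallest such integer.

k = 3

After k clicks and 0 non-clicks the posterior is Beta(2+k, 22), with mean (2+k)/(2+22+k).
Set (2+k)/(24+k) > 0.18 and solve: k > (0.18·24 − 2)/(1 − 0.18) = 2.829.
The smallest integer exceeding 2.829 is 3.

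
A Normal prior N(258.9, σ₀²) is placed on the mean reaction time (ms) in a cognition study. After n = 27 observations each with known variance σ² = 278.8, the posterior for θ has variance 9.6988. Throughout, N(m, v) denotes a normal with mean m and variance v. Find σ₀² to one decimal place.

For the Normal–Normal model with known σ², precisions add: τ_n = τ₀ + n/σ².
So 1/σ₀² = 1/9.6988 − 27/278.8 = 0.103106 − 0.096844 = 0.006262.
Hence σ₀² = 1/0.006262 ≈ 159.7.

σ₀² = 159.7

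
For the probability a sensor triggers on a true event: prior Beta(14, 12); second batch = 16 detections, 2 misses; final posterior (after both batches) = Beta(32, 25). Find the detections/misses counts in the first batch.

Because Beta–binomial updating is additive in the counts, the combined data contributed (α_post−α_prior, β_post−β_prior) successes and failures.
Total across both batches: 32−14=18 detections, 25−12=13 misses.
Subtract the second batch: 18−16=2 detections and 13−2=11 misses.

2 detections and 11 misses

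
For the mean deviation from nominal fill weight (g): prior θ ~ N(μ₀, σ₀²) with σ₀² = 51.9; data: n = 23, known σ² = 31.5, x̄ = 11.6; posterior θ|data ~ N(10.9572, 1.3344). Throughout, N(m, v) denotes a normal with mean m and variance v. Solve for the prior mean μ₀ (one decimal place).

The posterior mean is a precision-weighted average: μ_n = (τ₀μ₀ + τ_data·x̄)/(τ₀+τ_data), with τ₀=1/σ₀² and τ_data=n/σ².
Here τ₀ = 1/51.9 = 0.019268 and τ_data = 23/31.5 = 0.730159, so τ_n = 0.749427.
Rearranging for μ₀: μ₀ = (μ_n·τ_n − τ_data·x̄)/τ₀ = (10.9572·0.749427 − 0.730159·11.6) / 0.019268 = -0.258223/0.019268 ≈ -13.4.

μ₀ = -13.4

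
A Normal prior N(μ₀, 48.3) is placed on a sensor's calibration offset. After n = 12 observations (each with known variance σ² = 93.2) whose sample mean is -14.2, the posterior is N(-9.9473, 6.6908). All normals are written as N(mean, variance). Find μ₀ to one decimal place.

With known observation variance, the Normal–Normal posterior has precision τ_n = τ₀ + n/σ² and mean μ_n = (τ₀μ₀ + (n/σ²)x̄)/τ_n.
Here τ₀ = 1/48.3 = 0.020704 and τ_data = 12/93.2 = 0.128755, so τ_n = 0.149459.
Rearranging for μ₀: μ₀ = (μ_n·τ_n − τ_data·x̄)/τ₀ = (-9.9473·0.149459 − 0.128755·-14.2) / 0.020704 = 0.341607/0.020704 ≈ 16.5.

μ₀ = 16.5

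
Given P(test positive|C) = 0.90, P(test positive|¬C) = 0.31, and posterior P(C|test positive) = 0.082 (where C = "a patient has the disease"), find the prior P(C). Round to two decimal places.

P(C) = 0.03

Bayes' rule in odds form gives O(C|E) = O(C)·[P(E|C)/P(E|¬C)], hence O(C) = O(C|E)/LR.
Posterior odds = 0.082/(1−0.082) = 0.0893. LR = 0.90/0.31 = 2.9032.
Prior odds = 0.0893/2.9032 = 0.0308, so P(C) = 0.0308/(1+0.0308) ≈ 0.03.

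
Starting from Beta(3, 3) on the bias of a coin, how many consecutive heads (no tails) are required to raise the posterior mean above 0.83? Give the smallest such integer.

After k heads and 0 tails the posterior is Beta(3+k, 3), with mean (3+k)/(3+3+k).
Set (3+k)/(6+k) > 0.83 and solve: k > (0.83·6 − 3)/(1 − 0.83) = 11.647.
The smallest integer exceeding 11.647 is 12.

k = 12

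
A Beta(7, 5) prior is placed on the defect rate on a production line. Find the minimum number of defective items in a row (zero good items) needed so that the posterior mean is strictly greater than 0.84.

k = 20

After k defective items and 0 good items the posterior is Beta(7+k, 5), with mean (7+k)/(7+5+k).
Set (7+k)/(12+k) > 0.84 and solve: k > (0.84·12 − 7)/(1 − 0.84) = 19.250.
The smallest integer exceeding 19.250 is 20, and checking k=20: (27)/(32) = 0.8438 > 0.84.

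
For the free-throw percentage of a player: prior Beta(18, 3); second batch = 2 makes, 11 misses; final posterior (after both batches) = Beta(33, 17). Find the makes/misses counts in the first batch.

Because Beta–binomial updating is additive in the counts, the combined data contributed (α_post−α_prior, β_post−β_prior) successes and failures.
Total across both batches: 33−18=15 makes, 17−3=14 misses.
Subtract the second batch: 15−2=13 makes and 14−11=3 misses.

13 makes and 3 misses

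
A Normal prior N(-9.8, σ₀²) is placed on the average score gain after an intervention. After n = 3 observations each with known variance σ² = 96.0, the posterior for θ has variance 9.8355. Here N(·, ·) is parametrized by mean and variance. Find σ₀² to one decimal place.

σ₀² = 14.2

For the Normal–Normal model with known σ², precisions add: τ_n = τ₀ + n/σ².
So 1/σ₀² = 1/9.8355 − 3/96.0 = 0.101673 − 0.031250 = 0.070423.
Hence σ₀² = 1/0.070423 ≈ 14.2.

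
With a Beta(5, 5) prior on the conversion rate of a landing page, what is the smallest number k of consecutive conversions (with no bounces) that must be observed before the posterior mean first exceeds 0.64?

k = 4

After k conversions and 0 bounces the posterior is Beta(5+k, 5), with mean (5+k)/(5+5+k).
Set (5+k)/(10+k) > 0.64 and solve: k > (0.64·10 − 5)/(1 − 0.64) = 3.889.
The smallest integer exceeding 3.889 is 4.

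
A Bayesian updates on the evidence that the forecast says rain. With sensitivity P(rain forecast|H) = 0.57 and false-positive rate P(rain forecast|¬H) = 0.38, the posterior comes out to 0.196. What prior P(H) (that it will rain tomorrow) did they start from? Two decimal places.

In odds form, posterior odds = prior odds × likelihood ratio, so prior odds = posterior odds ÷ LR.
Posterior odds = 0.196/(1−0.196) = 0.2438. LR = 0.57/0.38 = 1.5000.
Prior odds = 0.2438/1.5000 = 0.1625, so P(H) = 0.1625/(1+0.1625) ≈ 0.14.

P(H) = 0.14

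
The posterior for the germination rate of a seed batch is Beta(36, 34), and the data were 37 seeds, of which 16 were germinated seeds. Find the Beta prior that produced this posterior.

Beta(20, 13)

A Beta(a, b) prior with s successes and f failures in binomial data gives a Beta(a+s, b+f) posterior.
So a = 36 − 16 = 20 and b = 34 − 21 = 13.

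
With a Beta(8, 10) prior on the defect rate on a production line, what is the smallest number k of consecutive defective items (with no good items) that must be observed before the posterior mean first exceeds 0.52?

After k defective items and 0 good items the posterior is Beta(8+k, 10), with mean (8+k)/(8+10+k).
Set (8+k)/(18+k) > 0.52 and solve: k > (0.52·18 − 8)/(1 − 0.52) = 2.833.
The smallest integer exceeding 2.833 is 3, and checking k=3: (11)/(21) = 0.5238 > 0.52.

k = 3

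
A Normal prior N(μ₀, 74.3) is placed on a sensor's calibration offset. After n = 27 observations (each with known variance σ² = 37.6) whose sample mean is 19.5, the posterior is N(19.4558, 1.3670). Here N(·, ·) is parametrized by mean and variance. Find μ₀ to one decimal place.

The posterior mean is a precision-weighted average: μ_n = (τ₀μ₀ + τ_data·x̄)/(τ₀+τ_data), with τ₀=1/σ₀² and τ_data=n/σ².
Here τ₀ = 1/74.3 = 0.013459 and τ_data = 27/37.6 = 0.718085, so τ_n = 0.731544.
Rearranging for μ₀: μ₀ = (μ_n·τ_n − τ_data·x̄)/τ₀ = (19.4558·0.731544 − 0.718085·19.5) / 0.013459 = 0.230116/0.013459 ≈ 17.1.

μ₀ = 17.1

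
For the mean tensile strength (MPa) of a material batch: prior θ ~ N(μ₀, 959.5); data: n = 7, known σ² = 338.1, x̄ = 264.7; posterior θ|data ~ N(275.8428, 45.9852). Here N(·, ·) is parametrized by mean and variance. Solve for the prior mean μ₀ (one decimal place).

The posterior mean is a precision-weighted average: μ_n = (τ₀μ₀ + τ_data·x̄)/(τ₀+τ_data), with τ₀=1/σ₀² and τ_data=n/σ².
Here τ₀ = 1/959.5 = 0.001042 and τ_data = 7/338.1 = 0.020704, so τ_n = 0.021746.
Rearranging for μ₀: μ₀ = (μ_n·τ_n − τ_data·x̄)/τ₀ = (275.8428·0.021746 − 0.020704·264.7) / 0.001042 = 0.518129/0.001042 ≈ 497.2.

μ₀ = 497.2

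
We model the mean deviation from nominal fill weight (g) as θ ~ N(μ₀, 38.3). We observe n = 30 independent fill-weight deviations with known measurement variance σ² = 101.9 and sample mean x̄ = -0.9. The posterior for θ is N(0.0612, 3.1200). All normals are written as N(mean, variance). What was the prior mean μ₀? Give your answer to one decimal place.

μ₀ = 10.9

The posterior mean is a precision-weighted average: μ_n = (τ₀μ₀ + τ_data·x̄)/(τ₀+τ_data), with τ₀=1/σ₀² and τ_data=n/σ².
Here τ₀ = 1/38.3 = 0.026110 and τ_data = 30/101.9 = 0.294406, so τ_n = 0.320516.
Rearranging for μ₀: μ₀ = (μ_n·τ_n − τ_data·x̄)/τ₀ = (0.0612·0.320516 − 0.294406·-0.9) / 0.026110 = 0.284581/0.026110 ≈ 10.9.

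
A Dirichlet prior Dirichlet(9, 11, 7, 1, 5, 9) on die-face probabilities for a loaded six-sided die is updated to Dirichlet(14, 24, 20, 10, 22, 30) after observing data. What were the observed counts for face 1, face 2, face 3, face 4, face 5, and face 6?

counts (5, 13, 13, 9, 17, 21)

For a Dirichlet(α) prior with multinomial counts c, the posterior is Dirichlet(α + c) componentwise.
Counts are posterior − prior componentwise: 14−9=5, 24−11=13, 20−7=13, 10−1=9, 22−5=17, 30−9=21.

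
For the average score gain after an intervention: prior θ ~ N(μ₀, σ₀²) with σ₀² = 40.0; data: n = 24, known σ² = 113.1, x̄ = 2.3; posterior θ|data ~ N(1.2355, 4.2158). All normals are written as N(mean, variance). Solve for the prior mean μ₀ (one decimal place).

μ₀ = -7.8

The posterior mean is a precision-weighted average: μ_n = (τ₀μ₀ + τ_data·x̄)/(τ₀+τ_data), with τ₀=1/σ₀² and τ_data=n/σ².
Here τ₀ = 1/40.0 = 0.025000 and τ_data = 24/113.1 = 0.212202, so τ_n = 0.237202.
Rearranging for μ₀: μ₀ = (μ_n·τ_n − τ_data·x̄)/τ₀ = (1.2355·0.237202 − 0.212202·2.3) / 0.025000 = -0.195002/0.025000 ≈ -7.8.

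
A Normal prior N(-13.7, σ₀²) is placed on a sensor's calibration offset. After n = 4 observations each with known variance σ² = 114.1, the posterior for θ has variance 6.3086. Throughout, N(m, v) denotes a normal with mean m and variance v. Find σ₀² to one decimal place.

σ₀² = 8.1

Posterior precision equals prior precision plus data precision: 1/σ_n² = 1/σ₀² + n/σ².
So 1/σ₀² = 1/6.3086 − 4/114.1 = 0.158514 − 0.035057 = 0.123457.
Hence σ₀² = 1/0.123457 ≈ 8.1.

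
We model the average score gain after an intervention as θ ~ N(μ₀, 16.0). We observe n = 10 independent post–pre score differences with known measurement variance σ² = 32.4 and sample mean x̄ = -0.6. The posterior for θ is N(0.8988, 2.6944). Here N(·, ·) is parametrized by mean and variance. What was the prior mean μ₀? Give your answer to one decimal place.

μ₀ = 8.3

With known observation variance, the Normal–Normal posterior has precision τ_n = τ₀ + n/σ² and mean μ_n = (τ₀μ₀ + (n/σ²)x̄)/τ_n.
Here τ₀ = 1/16.0 = 0.062500 and τ_data = 10/32.4 = 0.308642, so τ_n = 0.371142.
Rearranging for μ₀: μ₀ = (μ_n·τ_n − τ_data·x̄)/τ₀ = (0.8988·0.371142 − 0.308642·-0.6) / 0.062500 = 0.518768/0.062500 ≈ 8.3.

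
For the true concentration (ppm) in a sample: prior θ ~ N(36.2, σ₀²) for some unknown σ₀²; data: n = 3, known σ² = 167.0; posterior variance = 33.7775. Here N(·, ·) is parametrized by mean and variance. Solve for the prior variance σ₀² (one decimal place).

σ₀² = 85.9

Posterior precision equals prior precision plus data precision: 1/σ_n² = 1/σ₀² + n/σ².
So 1/σ₀² = 1/33.7775 − 3/167.0 = 0.029606 − 0.017964 = 0.011642.
Hence σ₀² = 1/0.011642 ≈ 85.9.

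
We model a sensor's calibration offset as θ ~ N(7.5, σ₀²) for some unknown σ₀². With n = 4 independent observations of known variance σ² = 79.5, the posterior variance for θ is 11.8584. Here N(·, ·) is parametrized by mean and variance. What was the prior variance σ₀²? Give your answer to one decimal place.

σ₀² = 29.4

Posterior precision equals prior precision plus data precision: 1/σ_n² = 1/σ₀² + n/σ².
So 1/σ₀² = 1/11.8584 − 4/79.5 = 0.084328 − 0.050314 = 0.034014.
Hence σ₀² = 1/0.034014 ≈ 29.4.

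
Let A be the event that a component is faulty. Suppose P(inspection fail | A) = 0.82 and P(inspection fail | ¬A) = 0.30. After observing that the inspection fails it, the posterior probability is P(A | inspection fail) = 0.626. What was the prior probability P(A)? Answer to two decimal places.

P(A) = 0.38

In odds form, posterior odds = prior odds × likelihood ratio, so prior odds = posterior odds ÷ LR.
Posterior odds = 0.626/(1−0.626) = 1.6738. LR = 0.82/0.30 = 2.7333.
Prior odds = 1.6738/2.7333 = 0.6124, so P(A) = 0.6124/(1+0.6124) ≈ 0.38.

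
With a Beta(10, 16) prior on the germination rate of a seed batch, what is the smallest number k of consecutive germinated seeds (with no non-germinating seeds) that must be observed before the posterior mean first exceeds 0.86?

k = 89

After k germinated seeds and 0 non-germinating seeds the posterior is Beta(10+k, 16), with mean (10+k)/(10+16+k).
Set (10+k)/(26+k) > 0.86 and solve: k > (0.86·26 − 10)/(1 − 0.86) = 88.286.
The smallest integer exceeding 88.286 is 89.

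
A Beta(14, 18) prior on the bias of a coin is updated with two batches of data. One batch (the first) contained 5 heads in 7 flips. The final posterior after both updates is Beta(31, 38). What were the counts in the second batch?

12 heads and 18 tails

Because Beta–binomial updating is additive in the counts, the combined data contributed (α_post−α_prior, β_post−β_prior) successes and failures.
Total across both batches: 31−14=17 heads, 38−18=20 tails.
Subtract the first batch: 17−5=12 heads and 20−2=18 tails.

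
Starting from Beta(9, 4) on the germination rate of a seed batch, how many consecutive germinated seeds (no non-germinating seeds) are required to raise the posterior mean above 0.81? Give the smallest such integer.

After k germinated seeds and 0 non-germinating seeds the posterior is Beta(9+k, 4), with mean (9+k)/(9+4+k).
Set (9+k)/(13+k) > 0.81 and solve: k > (0.81·13 − 9)/(1 − 0.81) = 8.053.
The smallest integer exceeding 8.053 is 9.

k = 9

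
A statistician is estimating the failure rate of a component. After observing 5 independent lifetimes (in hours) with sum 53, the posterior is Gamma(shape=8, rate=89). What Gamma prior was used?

Gamma(shape=3, rate=36)

Gamma–exponential conjugacy: posterior shape = α + n, posterior rate = β + Σtᵢ.
So α = 8 − 5 = 3 and β = 89 − 53 = 36.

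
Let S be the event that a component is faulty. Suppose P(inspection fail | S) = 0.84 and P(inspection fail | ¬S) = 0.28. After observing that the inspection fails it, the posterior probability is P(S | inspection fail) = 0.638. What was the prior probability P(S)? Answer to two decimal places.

Bayes' rule in odds form gives O(S|E) = O(S)·[P(E|S)/P(E|¬S)], hence O(S) = O(S|E)/LR.
Posterior odds = 0.638/(1−0.638) = 1.7624. LR = 0.84/0.28 = 3.0000.
Prior odds = 1.7624/3.0000 = 0.5875, so P(S) = 0.5875/(1+0.5875) ≈ 0.37.

P(S) = 0.37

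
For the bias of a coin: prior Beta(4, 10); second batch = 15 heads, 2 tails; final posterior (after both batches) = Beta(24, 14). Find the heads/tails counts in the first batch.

Sequential conjugate updates are equivalent to a single update on the pooled data, so total successes = posterior α − prior α and total failures = posterior β − prior β.
Total across both batches: 24−4=20 heads, 14−10=4 tails.
Subtract the second batch: 20−15=5 heads and 4−2=2 tails.

5 heads and 2 tails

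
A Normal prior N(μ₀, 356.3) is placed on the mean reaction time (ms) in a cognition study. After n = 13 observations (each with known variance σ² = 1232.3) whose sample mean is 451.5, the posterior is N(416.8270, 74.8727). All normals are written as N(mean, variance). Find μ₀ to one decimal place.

μ₀ = 286.5

With known observation variance, the Normal–Normal posterior has precision τ_n = τ₀ + n/σ² and mean μ_n = (τ₀μ₀ + (n/σ²)x̄)/τ_n.
Here τ₀ = 1/356.3 = 0.002807 and τ_data = 13/1232.3 = 0.010549, so τ_n = 0.013356.
Rearranging for μ₀: μ₀ = (μ_n·τ_n − τ_data·x̄)/τ₀ = (416.8270·0.013356 − 0.010549·451.5) / 0.002807 = 0.804268/0.002807 ≈ 286.5.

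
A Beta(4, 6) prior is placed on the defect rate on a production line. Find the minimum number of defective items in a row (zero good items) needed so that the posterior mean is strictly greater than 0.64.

k = 7

After k defective items and 0 good items the posterior is Beta(4+k, 6), with mean (4+k)/(4+6+k).
Set (4+k)/(10+k) > 0.64 and solve: k > (0.64·10 − 4)/(1 − 0.64) = 6.667.
The smallest integer exceeding 6.667 is 7, and checking k=7: (11)/(17) = 0.6471 > 0.64.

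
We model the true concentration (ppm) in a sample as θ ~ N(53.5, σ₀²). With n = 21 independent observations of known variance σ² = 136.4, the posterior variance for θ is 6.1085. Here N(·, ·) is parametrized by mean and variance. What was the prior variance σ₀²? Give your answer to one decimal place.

σ₀² = 102.6

For the Normal–Normal model with known σ², precisions add: τ_n = τ₀ + n/σ².
So 1/σ₀² = 1/6.1085 − 21/136.4 = 0.163706 − 0.153959 = 0.009747.
Hence σ₀² = 1/0.009747 ≈ 102.6.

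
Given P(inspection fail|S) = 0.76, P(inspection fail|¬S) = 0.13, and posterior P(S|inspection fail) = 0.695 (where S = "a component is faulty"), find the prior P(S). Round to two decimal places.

Bayes' rule in odds form gives O(S|E) = O(S)·[P(E|S)/P(E|¬S)], hence O(S) = O(S|E)/LR.
Posterior odds = 0.695/(1−0.695) = 2.2787. LR = 0.76/0.13 = 5.8462.
Prior odds = 2.2787/5.8462 = 0.3898, so P(S) = 0.3898/(1+0.3898) ≈ 0.28.

P(S) = 0.28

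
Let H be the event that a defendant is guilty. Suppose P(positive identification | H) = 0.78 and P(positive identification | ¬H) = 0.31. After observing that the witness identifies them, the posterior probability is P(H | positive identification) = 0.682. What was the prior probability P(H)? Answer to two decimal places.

P(H) = 0.46

Bayes' rule in odds form gives O(H|E) = O(H)·[P(E|H)/P(E|¬H)], hence O(H) = O(H|E)/LR.
Posterior odds = 0.682/(1−0.682) = 2.1447. LR = 0.78/0.31 = 2.5161.
Prior odds = 2.1447/2.5161 = 0.8524, so P(H) = 0.8524/(1+0.8524) ≈ 0.46.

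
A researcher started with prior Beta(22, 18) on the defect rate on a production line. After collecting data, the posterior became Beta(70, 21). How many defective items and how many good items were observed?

Under Beta–binomial conjugacy the posterior parameters are (a+s, b+f).
Match parameters: s=70−22=48, f=21−18=3.

48 defective items and 3 good items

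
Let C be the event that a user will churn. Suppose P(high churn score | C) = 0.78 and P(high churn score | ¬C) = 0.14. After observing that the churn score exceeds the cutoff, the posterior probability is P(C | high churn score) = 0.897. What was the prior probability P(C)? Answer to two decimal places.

P(C) = 0.61

Bayes' rule in odds form gives O(C|E) = O(C)·[P(E|C)/P(E|¬C)], hence O(C) = O(C|E)/LR.
Posterior odds = 0.897/(1−0.897) = 8.7087. LR = 0.78/0.14 = 5.5714.
Prior odds = 8.7087/5.5714 = 1.5631, so P(C) = 1.5631/(1+1.5631) ≈ 0.61.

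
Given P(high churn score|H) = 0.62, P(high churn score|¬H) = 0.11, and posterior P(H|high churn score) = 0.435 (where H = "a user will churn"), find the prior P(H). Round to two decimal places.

P(H) = 0.12

In odds form, posterior odds = prior odds × likelihood ratio, so prior odds = posterior odds ÷ LR.
Posterior odds = 0.435/(1−0.435) = 0.7699. LR = 0.62/0.11 = 5.6364.
Prior odds = 0.7699/5.6364 = 0.1366, so P(H) = 0.1366/(1+0.1366) ≈ 0.12.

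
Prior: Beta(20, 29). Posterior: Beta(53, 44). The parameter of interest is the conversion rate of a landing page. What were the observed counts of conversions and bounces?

Beta is conjugate to the binomial likelihood: posterior = Beta(a+s, b+f).
So s = 53 − 20 = 33 and f = 44 − 29 = 15.

33 conversions and 15 bounces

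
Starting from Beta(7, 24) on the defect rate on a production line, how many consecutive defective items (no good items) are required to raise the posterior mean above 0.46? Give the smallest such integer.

k = 14

After k defective items and 0 good items the posterior is Beta(7+k, 24), with mean (7+k)/(7+24+k).
Set (7+k)/(31+k) > 0.46 and solve: k > (0.46·31 − 7)/(1 − 0.46) = 13.444.
The smallest integer exceeding 13.444 is 14.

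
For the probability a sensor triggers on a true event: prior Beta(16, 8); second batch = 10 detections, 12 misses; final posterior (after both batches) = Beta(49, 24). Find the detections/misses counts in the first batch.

Sequential conjugate updates are equivalent to a single update on the pooled data, so total successes = posterior α − prior α and total failures = posterior β − prior β.
Total across both batches: 49−16=33 detections, 24−8=16 misses.
Subtract the second batch: 33−10=23 detections and 16−12=4 misses.

23 detections and 4 misses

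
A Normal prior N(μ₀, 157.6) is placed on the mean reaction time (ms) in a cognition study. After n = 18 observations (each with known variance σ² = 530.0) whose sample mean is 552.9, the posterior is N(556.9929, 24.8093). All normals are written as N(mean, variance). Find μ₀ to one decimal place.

The posterior mean is a precision-weighted average: μ_n = (τ₀μ₀ + τ_data·x̄)/(τ₀+τ_data), with τ₀=1/σ₀² and τ_data=n/σ².
Here τ₀ = 1/157.6 = 0.006345 and τ_data = 18/530.0 = 0.033962, so τ_n = 0.040307.
Rearranging for μ₀: μ₀ = (μ_n·τ_n − τ_data·x̄)/τ₀ = (556.9929·0.040307 − 0.033962·552.9) / 0.006345 = 3.673123/0.006345 ≈ 578.9.

μ₀ = 578.9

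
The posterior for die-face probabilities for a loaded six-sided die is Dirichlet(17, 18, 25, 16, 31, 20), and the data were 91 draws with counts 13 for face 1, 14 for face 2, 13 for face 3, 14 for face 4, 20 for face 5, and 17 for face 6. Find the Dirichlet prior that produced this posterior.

Dirichlet(4, 4, 12, 2, 11, 3)

For a Dirichlet(α) prior with multinomial counts c, the posterior is Dirichlet(α + c) componentwise.
Subtract each count from the matching posterior parameter: 17−13=4, 18−14=4, 25−13=12, 16−14=2, 31−20=11, 20−17=3.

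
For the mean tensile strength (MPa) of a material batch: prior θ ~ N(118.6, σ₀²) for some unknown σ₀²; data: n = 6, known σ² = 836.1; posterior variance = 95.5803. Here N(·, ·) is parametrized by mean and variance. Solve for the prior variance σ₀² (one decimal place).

Posterior precision equals prior precision plus data precision: 1/σ_n² = 1/σ₀² + n/σ².
So 1/σ₀² = 1/95.5803 − 6/836.1 = 0.010462 − 0.007176 = 0.003286.
Hence σ₀² = 1/0.003286 ≈ 304.3.

σ₀² = 304.3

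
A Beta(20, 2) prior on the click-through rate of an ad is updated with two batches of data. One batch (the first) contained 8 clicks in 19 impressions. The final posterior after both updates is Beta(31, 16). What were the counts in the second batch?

3 clicks and 3 non-clicks

Sequential conjugate updates are equivalent to a single update on the pooled data, so total successes = posterior α − prior α and total failures = posterior β − prior β.
Total across both batches: 31−20=11 clicks, 16−2=14 non-clicks.
Subtract the first batch: 11−8=3 clicks and 14−11=3 non-clicks.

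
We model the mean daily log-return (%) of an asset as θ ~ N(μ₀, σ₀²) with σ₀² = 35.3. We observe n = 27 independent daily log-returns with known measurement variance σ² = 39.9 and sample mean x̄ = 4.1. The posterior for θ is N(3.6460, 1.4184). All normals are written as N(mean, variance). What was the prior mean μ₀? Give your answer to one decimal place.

With known observation variance, the Normal–Normal posterior has precision τ_n = τ₀ + n/σ² and mean μ_n = (τ₀μ₀ + (n/σ²)x̄)/τ_n.
Here τ₀ = 1/35.3 = 0.028329 and τ_data = 27/39.9 = 0.676692, so τ_n = 0.705021.
Rearranging for μ₀: μ₀ = (μ_n·τ_n − τ_data·x̄)/τ₀ = (3.6460·0.705021 − 0.676692·4.1) / 0.028329 = -0.203931/0.028329 ≈ -7.2.

μ₀ = -7.2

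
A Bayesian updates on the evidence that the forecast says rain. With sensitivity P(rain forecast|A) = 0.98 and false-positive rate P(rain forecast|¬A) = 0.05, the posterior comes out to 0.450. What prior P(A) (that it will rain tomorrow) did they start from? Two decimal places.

Bayes' rule in odds form gives O(A|E) = O(A)·[P(E|A)/P(E|¬A)], hence O(A) = O(A|E)/LR.
Posterior odds = 0.450/(1−0.450) = 0.8182. LR = 0.98/0.05 = 19.6000.
Prior odds = 0.8182/19.6000 = 0.0417, so P(A) = 0.0417/(1+0.0417) ≈ 0.04.

P(A) = 0.04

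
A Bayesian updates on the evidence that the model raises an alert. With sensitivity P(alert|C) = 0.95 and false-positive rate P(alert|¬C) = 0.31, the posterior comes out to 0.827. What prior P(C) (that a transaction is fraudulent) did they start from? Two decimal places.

Bayes' rule in odds form gives O(C|E) = O(C)·[P(E|C)/P(E|¬C)], hence O(C) = O(C|E)/LR.
Posterior odds = 0.827/(1−0.827) = 4.7803. LR = 0.95/0.31 = 3.0645.
Prior odds = 4.7803/3.0645 = 1.5599, so P(C) = 1.5599/(1+1.5599) ≈ 0.61.

P(C) = 0.61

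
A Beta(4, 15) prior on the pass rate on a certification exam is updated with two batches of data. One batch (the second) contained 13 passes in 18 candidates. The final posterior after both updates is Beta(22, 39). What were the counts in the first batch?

5 passes and 19 failures

Sequential conjugate updates are equivalent to a single update on the pooled data, so total successes = posterior α − prior α and total failures = posterior β − prior β.
Total across both batches: 22−4=18 passes, 39−15=24 failures.
Subtract the second batch: 18−13=5 passes and 24−5=19 failures.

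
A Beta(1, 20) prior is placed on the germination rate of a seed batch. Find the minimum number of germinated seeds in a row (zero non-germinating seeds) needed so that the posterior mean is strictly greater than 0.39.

k = 12

After k germinated seeds and 0 non-germinating seeds the posterior is Beta(1+k, 20), with mean (1+k)/(1+20+k).
Set (1+k)/(21+k) > 0.39 and solve: k > (0.39·21 − 1)/(1 − 0.39) = 11.787.
The smallest integer exceeding 11.787 is 12.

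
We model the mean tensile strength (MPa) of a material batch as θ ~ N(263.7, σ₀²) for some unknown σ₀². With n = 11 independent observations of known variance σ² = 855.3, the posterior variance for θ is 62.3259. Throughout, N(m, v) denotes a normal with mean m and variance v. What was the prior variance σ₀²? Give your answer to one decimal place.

σ₀² = 314.1

Posterior precision equals prior precision plus data precision: 1/σ_n² = 1/σ₀² + n/σ².
So 1/σ₀² = 1/62.3259 − 11/855.3 = 0.016045 − 0.012861 = 0.003184.
Hence σ₀² = 1/0.003184 ≈ 314.1.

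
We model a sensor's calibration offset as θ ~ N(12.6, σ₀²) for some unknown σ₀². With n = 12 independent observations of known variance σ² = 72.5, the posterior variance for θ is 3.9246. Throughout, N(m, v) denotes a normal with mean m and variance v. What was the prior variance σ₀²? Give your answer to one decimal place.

σ₀² = 11.2

For the Normal–Normal model with known σ², precisions add: τ_n = τ₀ + n/σ².
So 1/σ₀² = 1/3.9246 − 12/72.5 = 0.254803 − 0.165517 = 0.089286.
Hence σ₀² = 1/0.089286 ≈ 11.2.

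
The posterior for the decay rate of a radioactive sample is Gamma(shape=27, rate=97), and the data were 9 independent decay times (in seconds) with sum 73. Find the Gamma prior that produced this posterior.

Gamma(shape=18, rate=24)

For an exponential likelihood with a Gamma(α, β) prior on the rate, n observations with total T give posterior Gamma(α+n, β+T).
So α = 27 − 9 = 18 and β = 97 − 73 = 24.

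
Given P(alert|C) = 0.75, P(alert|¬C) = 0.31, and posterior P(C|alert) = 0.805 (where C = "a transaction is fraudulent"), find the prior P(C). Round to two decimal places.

P(C) = 0.63

In odds form, posterior odds = prior odds × likelihood ratio, so prior odds = posterior odds ÷ LR.
Posterior odds = 0.805/(1−0.805) = 4.1282. LR = 0.75/0.31 = 2.4194.
Prior odds = 4.1282/2.4194 = 1.7063, so P(C) = 1.7063/(1+1.7063) ≈ 0.63.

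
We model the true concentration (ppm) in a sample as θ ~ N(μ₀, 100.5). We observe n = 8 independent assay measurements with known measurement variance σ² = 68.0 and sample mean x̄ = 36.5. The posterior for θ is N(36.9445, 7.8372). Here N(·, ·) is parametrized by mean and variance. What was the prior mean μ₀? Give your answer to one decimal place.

With known observation variance, the Normal–Normal posterior has precision τ_n = τ₀ + n/σ² and mean μ_n = (τ₀μ₀ + (n/σ²)x̄)/τ_n.
Here τ₀ = 1/100.5 = 0.009950 and τ_data = 8/68.0 = 0.117647, so τ_n = 0.127597.
Rearranging for μ₀: μ₀ = (μ_n·τ_n − τ_data·x̄)/τ₀ = (36.9445·0.127597 − 0.117647·36.5) / 0.009950 = 0.419892/0.009950 ≈ 42.2.

μ₀ = 42.2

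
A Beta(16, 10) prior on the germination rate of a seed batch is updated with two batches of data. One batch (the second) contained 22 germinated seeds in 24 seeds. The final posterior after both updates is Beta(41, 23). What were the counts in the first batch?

3 germinated seeds and 11 non-germinating seeds

Because Beta–binomial updating is additive in the counts, the combined data contributed (α_post−α_prior, β_post−β_prior) successes and failures.
Total across both batches: 41−16=25 germinated seeds, 23−10=13 non-germinating seeds.
Subtract the second batch: 25−22=3 germinated seeds and 13−2=11 non-germinating seeds.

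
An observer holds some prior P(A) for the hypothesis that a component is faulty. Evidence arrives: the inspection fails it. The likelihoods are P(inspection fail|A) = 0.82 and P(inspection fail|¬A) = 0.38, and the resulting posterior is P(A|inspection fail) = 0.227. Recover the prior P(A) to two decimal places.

In odds form, posterior odds = prior odds × likelihood ratio, so prior odds = posterior odds ÷ LR.
Posterior odds = 0.227/(1−0.227) = 0.2937. LR = 0.82/0.38 = 2.1579.
Prior odds = 0.2937/2.1579 = 0.1361, so P(A) = 0.1361/(1+0.1361) ≈ 0.12.

P(A) = 0.12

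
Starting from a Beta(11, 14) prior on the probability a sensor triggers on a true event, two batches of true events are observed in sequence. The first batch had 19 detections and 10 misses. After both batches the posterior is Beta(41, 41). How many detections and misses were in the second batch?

11 detections and 17 misses

Because Beta–binomial updating is additive in the counts, the combined data contributed (α_post−α_prior, β_post−β_prior) successes and failures.
Total across both batches: 41−11=30 detections, 41−14=27 misses.
Subtract the first batch: 30−19=11 detections and 27−10=17 misses.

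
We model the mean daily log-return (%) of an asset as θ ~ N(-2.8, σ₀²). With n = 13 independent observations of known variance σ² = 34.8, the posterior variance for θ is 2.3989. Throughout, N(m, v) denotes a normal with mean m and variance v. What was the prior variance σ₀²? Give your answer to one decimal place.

σ₀² = 23.1

Posterior precision equals prior precision plus data precision: 1/σ_n² = 1/σ₀² + n/σ².
So 1/σ₀² = 1/2.3989 − 13/34.8 = 0.416858 − 0.373563 = 0.043295.
Hence σ₀² = 1/0.043295 ≈ 23.1.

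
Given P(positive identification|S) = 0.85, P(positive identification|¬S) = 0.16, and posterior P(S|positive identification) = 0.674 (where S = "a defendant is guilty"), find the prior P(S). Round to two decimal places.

Bayes' rule in odds form gives O(S|E) = O(S)·[P(E|S)/P(E|¬S)], hence O(S) = O(S|E)/LR.
Posterior odds = 0.674/(1−0.674) = 2.0675. LR = 0.85/0.16 = 5.3125.
Prior odds = 2.0675/5.3125 = 0.3892, so P(S) = 0.3892/(1+0.3892) ≈ 0.28.

P(S) = 0.28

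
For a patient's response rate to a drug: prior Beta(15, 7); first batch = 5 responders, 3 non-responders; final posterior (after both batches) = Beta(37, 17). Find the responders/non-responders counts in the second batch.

Because Beta–binomial updating is additive in the counts, the combined data contributed (α_post−α_prior, β_post−β_prior) successes and failures.
Total across both batches: 37−15=22 responders, 17−7=10 non-responders.
Subtract the first batch: 22−5=17 responders and 10−3=7 non-responders.

17 responders and 7 non-responders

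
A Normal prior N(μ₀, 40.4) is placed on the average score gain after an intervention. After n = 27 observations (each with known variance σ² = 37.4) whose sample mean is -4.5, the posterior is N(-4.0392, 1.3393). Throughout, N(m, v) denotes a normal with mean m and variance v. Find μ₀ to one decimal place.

μ₀ = 9.4

The posterior mean is a precision-weighted average: μ_n = (τ₀μ₀ + τ_data·x̄)/(τ₀+τ_data), with τ₀=1/σ₀² and τ_data=n/σ².
Here τ₀ = 1/40.4 = 0.024752 and τ_data = 27/37.4 = 0.721925, so τ_n = 0.746677.
Rearranging for μ₀: μ₀ = (μ_n·τ_n − τ_data·x̄)/τ₀ = (-4.0392·0.746677 − 0.721925·-4.5) / 0.024752 = 0.232685/0.024752 ≈ 9.4.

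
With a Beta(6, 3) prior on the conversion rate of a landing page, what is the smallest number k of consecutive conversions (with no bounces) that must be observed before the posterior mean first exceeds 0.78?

After k conversions and 0 bounces the posterior is Beta(6+k, 3), with mean (6+k)/(6+3+k).
Set (6+k)/(9+k) > 0.78 and solve: k > (0.78·9 − 6)/(1 − 0.78) = 4.636.
The smallest integer exceeding 4.636 is 5.

k = 5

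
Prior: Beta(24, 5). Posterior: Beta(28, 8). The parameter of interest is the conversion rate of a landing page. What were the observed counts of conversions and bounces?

4 conversions and 3 bounces

A Beta(a, b) prior with s successes and f failures in binomial data gives a Beta(a+s, b+f) posterior.
So s = 28 − 24 = 4 and f = 8 − 5 = 3.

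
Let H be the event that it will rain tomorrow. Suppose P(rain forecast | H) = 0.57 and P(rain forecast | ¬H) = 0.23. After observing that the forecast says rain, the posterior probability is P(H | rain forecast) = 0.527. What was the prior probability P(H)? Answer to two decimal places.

Bayes' rule in odds form gives O(H|E) = O(H)·[P(E|H)/P(E|¬H)], hence O(H) = O(H|E)/LR.
Posterior odds = 0.527/(1−0.527) = 1.1142. LR = 0.57/0.23 = 2.4783.
Prior odds = 1.1142/2.4783 = 0.4496, so P(H) = 0.4496/(1+0.4496) ≈ 0.31.

P(H) = 0.31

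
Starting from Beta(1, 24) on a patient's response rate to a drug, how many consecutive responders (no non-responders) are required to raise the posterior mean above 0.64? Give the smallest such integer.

k = 42

After k responders and 0 non-responders the posterior is Beta(1+k, 24), with mean (1+k)/(1+24+k).
Set (1+k)/(25+k) > 0.64 and solve: k > (0.64·25 − 1)/(1 − 0.64) = 41.667.
The smallest integer exceeding 41.667 is 42, and checking k=42: (43)/(67) = 0.6418 > 0.64.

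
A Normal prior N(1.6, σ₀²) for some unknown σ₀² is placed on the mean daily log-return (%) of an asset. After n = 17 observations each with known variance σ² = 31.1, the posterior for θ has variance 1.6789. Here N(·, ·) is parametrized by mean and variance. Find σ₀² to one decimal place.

σ₀² = 20.4

For the Normal–Normal model with known σ², precisions add: τ_n = τ₀ + n/σ².
So 1/σ₀² = 1/1.6789 − 17/31.1 = 0.595628 − 0.546624 = 0.049004.
Hence σ₀² = 1/0.049004 ≈ 20.4.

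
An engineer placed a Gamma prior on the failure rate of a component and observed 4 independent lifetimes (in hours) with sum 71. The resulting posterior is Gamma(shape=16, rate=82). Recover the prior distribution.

Gamma–exponential conjugacy: posterior shape = α + n, posterior rate = β + Σtᵢ.
So α = 16 − 4 = 12 and β = 82 − 71 = 11.

Gamma(shape=12, rate=11)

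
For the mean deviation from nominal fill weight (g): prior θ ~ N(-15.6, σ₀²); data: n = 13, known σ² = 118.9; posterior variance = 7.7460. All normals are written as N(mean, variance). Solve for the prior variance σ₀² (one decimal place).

σ₀² = 50.6

Posterior precision equals prior precision plus data precision: 1/σ_n² = 1/σ₀² + n/σ².
So 1/σ₀² = 1/7.7460 − 13/118.9 = 0.129099 − 0.109336 = 0.019763.
Hence σ₀² = 1/0.019763 ≈ 50.6.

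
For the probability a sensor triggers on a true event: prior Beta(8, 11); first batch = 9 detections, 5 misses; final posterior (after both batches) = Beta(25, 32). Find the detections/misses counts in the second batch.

8 detections and 16 misses

Because Beta–binomial updating is additive in the counts, the combined data contributed (α_post−α_prior, β_post−β_prior) successes and failures.
Total across both batches: 25−8=17 detections, 32−11=21 misses.
Subtract the first batch: 17−9=8 detections and 21−5=16 misses.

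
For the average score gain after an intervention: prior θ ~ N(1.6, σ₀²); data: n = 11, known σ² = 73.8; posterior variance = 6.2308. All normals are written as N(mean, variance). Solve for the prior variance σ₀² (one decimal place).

σ₀² = 87.4

For the Normal–Normal model with known σ², precisions add: τ_n = τ₀ + n/σ².
So 1/σ₀² = 1/6.2308 − 11/73.8 = 0.160493 − 0.149051 = 0.011442.
Hence σ₀² = 1/0.011442 ≈ 87.4.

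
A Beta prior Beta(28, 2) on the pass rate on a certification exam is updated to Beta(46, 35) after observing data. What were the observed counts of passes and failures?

A Beta(a, b) prior with s successes and f failures in binomial data gives a Beta(a+s, b+f) posterior.
Match parameters: s=46−28=18, f=35−2=33.

18 passes and 33 failures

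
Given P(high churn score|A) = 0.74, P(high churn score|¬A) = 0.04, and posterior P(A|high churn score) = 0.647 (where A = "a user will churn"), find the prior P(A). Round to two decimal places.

P(A) = 0.09

In odds form, posterior odds = prior odds × likelihood ratio, so prior odds = posterior odds ÷ LR.
Posterior odds = 0.647/(1−0.647) = 1.8329. LR = 0.74/0.04 = 18.5000.
Prior odds = 1.8329/18.5000 = 0.0991, so P(A) = 0.0991/(1+0.0991) ≈ 0.09.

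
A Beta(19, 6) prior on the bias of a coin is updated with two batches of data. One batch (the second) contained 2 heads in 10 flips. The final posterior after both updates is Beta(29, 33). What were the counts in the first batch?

Sequential conjugate updates are equivalent to a single update on the pooled data, so total successes = posterior α − prior α and total failures = posterior β − prior β.
Total across both batches: 29−19=10 heads, 33−6=27 tails.
Subtract the second batch: 10−2=8 heads and 27−8=19 tails.

8 heads and 19 tails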